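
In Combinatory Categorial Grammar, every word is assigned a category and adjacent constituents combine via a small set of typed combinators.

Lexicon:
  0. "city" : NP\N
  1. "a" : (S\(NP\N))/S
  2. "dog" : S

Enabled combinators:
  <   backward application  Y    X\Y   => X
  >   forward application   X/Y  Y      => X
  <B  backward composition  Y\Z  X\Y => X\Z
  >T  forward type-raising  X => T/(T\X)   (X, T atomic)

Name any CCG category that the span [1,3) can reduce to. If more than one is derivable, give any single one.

[0,3] S   <
  [0,1] "city" : NP\N
  [1,3] S\(NP\N)   >
    [1,2] "a" : (S\(NP\N))/S
    [2,3] "dog" : S

S\(NP\N)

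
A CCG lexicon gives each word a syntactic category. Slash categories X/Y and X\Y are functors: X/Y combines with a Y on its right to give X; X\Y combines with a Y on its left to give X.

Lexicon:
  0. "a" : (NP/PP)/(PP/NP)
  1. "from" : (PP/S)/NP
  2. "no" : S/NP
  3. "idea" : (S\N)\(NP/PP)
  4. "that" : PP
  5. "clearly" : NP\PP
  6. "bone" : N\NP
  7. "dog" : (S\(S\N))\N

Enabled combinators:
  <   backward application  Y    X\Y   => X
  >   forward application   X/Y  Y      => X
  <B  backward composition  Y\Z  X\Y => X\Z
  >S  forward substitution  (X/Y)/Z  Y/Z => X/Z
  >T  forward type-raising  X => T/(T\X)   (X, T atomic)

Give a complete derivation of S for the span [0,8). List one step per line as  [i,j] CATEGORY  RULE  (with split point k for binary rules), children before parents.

[0,1] (NP/PP)/(PP/NP)  lex  "a"
[1,2] (PP/S)/NP  lex  "from"
[2,3] S/NP  lex  "no"
[1,3] PP/NP  >S  k=2
[0,3] NP/PP  >  k=1
[3,4] (S\N)\(NP/PP)  lex  "idea"
[0,4] S\N  <  k=3
[4,5] PP  lex  "that"
[4,5] N/(N\PP)  >T
[5,6] NP\PP  lex  "clearly"
[6,7] N\NP  lex  "bone"
[5,7] N\PP  <B  k=6
[4,7] N  >  k=5
[7,8] (S\(S\N))\N  lex  "dog"
[4,8] S\(S\N)  <  k=7
[0,8] S  <  k=4

[0,8] S   <
  [0,4] S\N   <
    [0,3] NP/PP   >
      [0,1] "a" : (NP/PP)/(PP/NP)
      [1,3] PP/NP   >S
        [1,2] "from" : (PP/S)/NP
        [2,3] "no" : S/NP
    [3,4] "idea" : (S\N)\(NP/PP)
  [4,8] S\(S\N)   <
    [4,7] N   >
      [4,5] N/(N\PP)   >T
        [4,5] "that" : PP
      [5,7] N\PP   <B
        [5,6] "clearly" : NP\PP
        [6,7] "bone" : N\NP
    [7,8] "dog" : (S\(S\N))\N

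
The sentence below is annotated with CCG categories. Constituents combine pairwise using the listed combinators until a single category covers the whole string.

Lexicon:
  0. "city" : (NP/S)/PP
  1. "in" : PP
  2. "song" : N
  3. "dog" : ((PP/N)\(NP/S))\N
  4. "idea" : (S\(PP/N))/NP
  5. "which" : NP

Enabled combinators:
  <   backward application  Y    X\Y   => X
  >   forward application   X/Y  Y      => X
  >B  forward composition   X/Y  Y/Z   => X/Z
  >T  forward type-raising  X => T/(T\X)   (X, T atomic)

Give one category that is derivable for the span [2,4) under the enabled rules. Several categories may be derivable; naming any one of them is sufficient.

[0,6] S   <
  [0,4] PP/N   <
    [0,2] NP/S   >
      [0,1] "city" : (NP/S)/PP
      [1,2] "in" : PP
    [2,4] (PP/N)\(NP/S)   <
      [2,3] "song" : N
      [3,4] "dog" : ((PP/N)\(NP/S))\N
  [4,6] S\(PP/N)   >
    [4,5] "idea" : (S\(PP/N))/NP
    [5,6] "which" : NP

(PP/N)\(NP/S)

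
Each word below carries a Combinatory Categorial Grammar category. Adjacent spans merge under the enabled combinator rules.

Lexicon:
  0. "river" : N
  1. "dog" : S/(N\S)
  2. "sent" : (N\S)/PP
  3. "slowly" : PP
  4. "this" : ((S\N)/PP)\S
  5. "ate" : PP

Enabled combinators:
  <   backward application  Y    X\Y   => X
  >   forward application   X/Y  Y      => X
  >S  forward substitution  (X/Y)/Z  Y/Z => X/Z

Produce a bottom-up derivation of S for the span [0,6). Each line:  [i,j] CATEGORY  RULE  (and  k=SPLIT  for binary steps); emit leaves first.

[0,6] S   <
  [0,1] "river" : N
  [1,6] S\N   >
    [1,5] (S\N)/PP   <
      [1,4] S   >
        [1,2] "dog" : S/(N\S)
        [2,4] N\S   >
          [2,3] "sent" : (N\S)/PP
          [3,4] "slowly" : PP
      [4,5] "this" : ((S\N)/PP)\S
    [5,6] "ate" : PP

[0,1] N  lex  "river"
[1,2] S/(N\S)  lex  "dog"
[2,3] (N\S)/PP  lex  "sent"
[3,4] PP  lex  "slowly"
[2,4] N\S  >  k=3
[1,4] S  >  k=2
[4,5] ((S\N)/PP)\S  lex  "this"
[1,5] (S\N)/PP  <  k=4
[5,6] PP  lex  "ate"
[1,6] S\N  >  k=5
[0,6] S  <  k=1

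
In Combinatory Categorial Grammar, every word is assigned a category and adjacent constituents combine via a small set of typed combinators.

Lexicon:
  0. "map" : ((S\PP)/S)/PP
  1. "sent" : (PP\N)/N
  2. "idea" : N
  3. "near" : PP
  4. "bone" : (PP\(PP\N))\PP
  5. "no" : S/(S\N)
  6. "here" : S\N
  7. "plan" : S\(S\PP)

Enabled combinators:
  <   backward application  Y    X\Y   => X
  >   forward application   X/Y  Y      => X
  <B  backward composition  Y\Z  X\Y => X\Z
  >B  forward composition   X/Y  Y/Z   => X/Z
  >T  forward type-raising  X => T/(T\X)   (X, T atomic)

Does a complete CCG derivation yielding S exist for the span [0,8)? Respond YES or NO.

YES

[0,8] S   <
  [0,7] S\PP   >
    [0,5] (S\PP)/S   >
      [0,1] "map" : ((S\PP)/S)/PP
      [1,5] PP   <
        [1,3] PP\N   >
          [1,2] "sent" : (PP\N)/N
          [2,3] "idea" : N
        [3,5] PP\(PP\N)   <
          [3,4] "near" : PP
          [4,5] "bone" : (PP\(PP\N))\PP
    [5,7] S   >
      [5,6] "no" : S/(S\N)
      [6,7] "here" : S\N
  [7,8] "plan" : S\(S\PP)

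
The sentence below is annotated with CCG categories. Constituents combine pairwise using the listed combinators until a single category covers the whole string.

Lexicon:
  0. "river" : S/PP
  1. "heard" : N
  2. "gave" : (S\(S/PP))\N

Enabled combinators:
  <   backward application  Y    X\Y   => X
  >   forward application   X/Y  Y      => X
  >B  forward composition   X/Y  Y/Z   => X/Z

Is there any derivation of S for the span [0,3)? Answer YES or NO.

[0,3] S   <
  [0,1] "river" : S/PP
  [1,3] S\(S/PP)   <
    [1,2] "heard" : N
    [2,3] "gave" : (S\(S/PP))\N

YES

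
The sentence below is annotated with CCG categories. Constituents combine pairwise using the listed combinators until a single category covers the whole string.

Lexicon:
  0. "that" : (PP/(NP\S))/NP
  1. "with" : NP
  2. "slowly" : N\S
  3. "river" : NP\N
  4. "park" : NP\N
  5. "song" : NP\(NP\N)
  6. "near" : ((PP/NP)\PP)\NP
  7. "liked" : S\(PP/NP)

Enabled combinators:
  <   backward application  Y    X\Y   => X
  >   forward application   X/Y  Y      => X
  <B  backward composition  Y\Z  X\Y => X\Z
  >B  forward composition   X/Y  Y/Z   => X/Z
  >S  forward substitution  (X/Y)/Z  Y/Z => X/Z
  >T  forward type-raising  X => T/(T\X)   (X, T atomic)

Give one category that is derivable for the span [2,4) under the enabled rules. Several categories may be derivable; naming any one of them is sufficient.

[0,8] S   <
  [0,7] PP/NP   <
    [0,4] PP   >
      [0,2] PP/(NP\S)   >
        [0,1] "that" : (PP/(NP\S))/NP
        [1,2] "with" : NP
      [2,4] NP\S   <B
        [2,3] "slowly" : N\S
        [3,4] "river" : NP\N
    [4,7] (PP/NP)\PP   <
      [4,6] NP   <
        [4,5] "park" : NP\N
        [5,6] "song" : NP\(NP\N)
      [6,7] "near" : ((PP/NP)\PP)\NP
  [7,8] "liked" : S\(PP/NP)

NP\S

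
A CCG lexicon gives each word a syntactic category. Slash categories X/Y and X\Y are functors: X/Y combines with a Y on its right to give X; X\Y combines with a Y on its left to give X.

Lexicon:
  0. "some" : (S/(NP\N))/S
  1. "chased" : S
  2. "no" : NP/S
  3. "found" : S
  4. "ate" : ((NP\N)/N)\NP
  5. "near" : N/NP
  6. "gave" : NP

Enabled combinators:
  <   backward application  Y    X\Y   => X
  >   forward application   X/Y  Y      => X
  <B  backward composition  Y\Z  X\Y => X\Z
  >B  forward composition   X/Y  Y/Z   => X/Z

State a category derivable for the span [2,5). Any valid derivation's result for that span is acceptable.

[0,7] S   >
  [0,5] S/N   >B
    [0,2] S/(NP\N)   >
      [0,1] "some" : (S/(NP\N))/S
      [1,2] "chased" : S
    [2,5] (NP\N)/N   <
      [2,4] NP   >
        [2,3] "no" : NP/S
        [3,4] "found" : S
      [4,5] "ate" : ((NP\N)/N)\NP
  [5,7] N   >
    [5,6] "near" : N/NP
    [6,7] "gave" : NP

(NP\N)/N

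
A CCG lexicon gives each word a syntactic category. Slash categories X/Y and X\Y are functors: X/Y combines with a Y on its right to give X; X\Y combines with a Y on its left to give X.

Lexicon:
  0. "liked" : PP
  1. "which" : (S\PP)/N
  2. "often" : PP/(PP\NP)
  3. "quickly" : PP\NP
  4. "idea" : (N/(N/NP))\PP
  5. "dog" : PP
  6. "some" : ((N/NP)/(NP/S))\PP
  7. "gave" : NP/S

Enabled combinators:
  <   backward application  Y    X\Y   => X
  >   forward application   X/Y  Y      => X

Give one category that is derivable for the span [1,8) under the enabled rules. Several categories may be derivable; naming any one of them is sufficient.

S\PP

[0,8] S   <
  [0,1] "liked" : PP
  [1,8] S\PP   >
    [1,2] "which" : (S\PP)/N
    [2,8] N   >
      [2,5] N/(N/NP)   <
        [2,4] PP   >
          [2,3] "often" : PP/(PP\NP)
          [3,4] "quickly" : PP\NP
        [4,5] "idea" : (N/(N/NP))\PP
      [5,8] N/NP   >
        [5,7] (N/NP)/(NP/S)   <
          [5,6] "dog" : PP
          [6,7] "some" : ((N/NP)/(NP/S))\PP
        [7,8] "gave" : NP/S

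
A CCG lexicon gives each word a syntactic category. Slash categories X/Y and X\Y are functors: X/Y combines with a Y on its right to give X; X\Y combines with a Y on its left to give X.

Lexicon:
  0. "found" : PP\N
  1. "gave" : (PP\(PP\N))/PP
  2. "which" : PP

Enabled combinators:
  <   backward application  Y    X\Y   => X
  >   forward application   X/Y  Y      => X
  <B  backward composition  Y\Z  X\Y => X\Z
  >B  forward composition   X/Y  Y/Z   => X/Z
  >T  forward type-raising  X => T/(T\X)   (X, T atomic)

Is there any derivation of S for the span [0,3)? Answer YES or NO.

PP\N (PP\(PP\N))/PP PP
CKY chart[0,3] = {N/(N\PP), NP/(NP\PP), PP, PP/(PP\PP), S/(S\PP)}; S ∉ chart

NO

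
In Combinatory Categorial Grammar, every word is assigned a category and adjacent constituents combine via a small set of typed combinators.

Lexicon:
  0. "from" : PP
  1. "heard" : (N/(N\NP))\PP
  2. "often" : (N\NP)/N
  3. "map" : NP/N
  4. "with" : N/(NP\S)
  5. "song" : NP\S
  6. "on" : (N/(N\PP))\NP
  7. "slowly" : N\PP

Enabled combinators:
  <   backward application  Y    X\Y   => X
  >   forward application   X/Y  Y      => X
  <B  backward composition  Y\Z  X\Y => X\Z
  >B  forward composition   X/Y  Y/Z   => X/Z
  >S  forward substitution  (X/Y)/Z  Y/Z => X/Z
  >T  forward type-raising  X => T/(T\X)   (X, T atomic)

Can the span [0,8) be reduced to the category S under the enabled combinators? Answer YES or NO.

PP (N/(N\NP))\PP (N\NP)/N NP/N N/(NP\S) NP\S (N/(N\PP))\NP N\PP
CKY chart[0,8] = {N, N/(N\N), NP/(NP\N), PP/(PP\N), S/(S\N)}; S ∉ chart

NO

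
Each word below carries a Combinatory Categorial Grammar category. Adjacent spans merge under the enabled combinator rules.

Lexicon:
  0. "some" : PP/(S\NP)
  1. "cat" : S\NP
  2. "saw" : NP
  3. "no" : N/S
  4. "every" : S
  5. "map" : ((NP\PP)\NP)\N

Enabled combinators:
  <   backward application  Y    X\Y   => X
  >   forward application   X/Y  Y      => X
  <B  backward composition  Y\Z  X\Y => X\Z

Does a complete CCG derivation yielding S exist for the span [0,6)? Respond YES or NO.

NO

PP/(S\NP) S\NP NP N/S S ((NP\PP)\NP)\N
CKY chart[0,6] = {NP}; S ∉ chart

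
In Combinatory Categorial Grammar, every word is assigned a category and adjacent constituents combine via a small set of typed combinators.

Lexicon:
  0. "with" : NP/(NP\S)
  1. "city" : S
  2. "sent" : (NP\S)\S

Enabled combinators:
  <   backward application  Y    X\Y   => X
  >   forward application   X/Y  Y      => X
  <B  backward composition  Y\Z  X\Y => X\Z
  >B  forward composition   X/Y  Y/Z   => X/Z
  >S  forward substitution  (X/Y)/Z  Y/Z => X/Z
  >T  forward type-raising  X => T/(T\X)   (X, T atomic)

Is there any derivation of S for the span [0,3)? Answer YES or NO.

NO

NP/(NP\S) S (NP\S)\S
CKY chart[0,3] = {N/(N\NP), NP, NP/(NP\NP), PP/(PP\NP), S/(S\NP)}; S ∉ chart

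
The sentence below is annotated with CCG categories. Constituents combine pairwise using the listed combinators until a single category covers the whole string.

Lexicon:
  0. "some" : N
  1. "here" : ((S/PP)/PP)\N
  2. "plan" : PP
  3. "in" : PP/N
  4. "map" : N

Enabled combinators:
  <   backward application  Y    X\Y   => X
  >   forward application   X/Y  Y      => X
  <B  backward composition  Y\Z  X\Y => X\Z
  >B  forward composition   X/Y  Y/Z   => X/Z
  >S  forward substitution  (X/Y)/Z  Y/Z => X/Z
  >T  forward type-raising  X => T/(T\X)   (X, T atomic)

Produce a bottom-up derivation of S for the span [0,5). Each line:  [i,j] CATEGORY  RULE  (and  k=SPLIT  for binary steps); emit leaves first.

[0,5] S   >
  [0,3] S/PP   >
    [0,2] (S/PP)/PP   <
      [0,1] "some" : N
      [1,2] "here" : ((S/PP)/PP)\N
    [2,3] "plan" : PP
  [3,5] PP   >
    [3,4] "in" : PP/N
    [4,5] "map" : N

[0,1] N  lex  "some"
[1,2] ((S/PP)/PP)\N  lex  "here"
[0,2] (S/PP)/PP  <  k=1
[2,3] PP  lex  "plan"
[0,3] S/PP  >  k=2
[3,4] PP/N  lex  "in"
[4,5] N  lex  "map"
[3,5] PP  >  k=4
[0,5] S  >  k=3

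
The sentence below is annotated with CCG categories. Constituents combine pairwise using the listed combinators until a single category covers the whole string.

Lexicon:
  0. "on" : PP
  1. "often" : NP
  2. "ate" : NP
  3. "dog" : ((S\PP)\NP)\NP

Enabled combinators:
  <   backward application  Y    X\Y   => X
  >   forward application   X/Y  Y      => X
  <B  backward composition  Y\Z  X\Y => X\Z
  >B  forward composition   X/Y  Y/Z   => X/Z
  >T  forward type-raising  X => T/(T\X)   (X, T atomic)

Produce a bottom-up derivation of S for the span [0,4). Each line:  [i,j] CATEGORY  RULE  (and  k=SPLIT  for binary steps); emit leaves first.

[0,4] S   >
  [0,1] S/(S\PP)   >T
    [0,1] "on" : PP
  [1,4] S\PP   <
    [1,2] "often" : NP
    [2,4] (S\PP)\NP   <
      [2,3] "ate" : NP
      [3,4] "dog" : ((S\PP)\NP)\NP

[0,1] PP  lex  "on"
[0,1] S/(S\PP)  >T
[1,2] NP  lex  "often"
[2,3] NP  lex  "ate"
[3,4] ((S\PP)\NP)\NP  lex  "dog"
[2,4] (S\PP)\NP  <  k=3
[1,4] S\PP  <  k=2
[0,4] S  >  k=1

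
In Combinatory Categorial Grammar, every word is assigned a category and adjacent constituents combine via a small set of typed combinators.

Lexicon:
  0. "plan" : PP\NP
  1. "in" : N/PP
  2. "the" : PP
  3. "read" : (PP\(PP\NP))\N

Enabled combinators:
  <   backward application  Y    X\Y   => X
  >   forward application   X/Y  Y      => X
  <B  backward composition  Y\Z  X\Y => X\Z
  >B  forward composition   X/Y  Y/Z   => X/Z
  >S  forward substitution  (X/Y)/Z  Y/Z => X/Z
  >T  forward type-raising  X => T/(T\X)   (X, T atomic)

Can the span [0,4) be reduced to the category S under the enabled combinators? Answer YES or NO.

PP\NP N/PP PP (PP\(PP\NP))\N
CKY chart[0,4] = {N/(N\PP), NP/(NP\PP), PP, PP/(PP\PP), S/(S\PP)}; S ∉ chart

NO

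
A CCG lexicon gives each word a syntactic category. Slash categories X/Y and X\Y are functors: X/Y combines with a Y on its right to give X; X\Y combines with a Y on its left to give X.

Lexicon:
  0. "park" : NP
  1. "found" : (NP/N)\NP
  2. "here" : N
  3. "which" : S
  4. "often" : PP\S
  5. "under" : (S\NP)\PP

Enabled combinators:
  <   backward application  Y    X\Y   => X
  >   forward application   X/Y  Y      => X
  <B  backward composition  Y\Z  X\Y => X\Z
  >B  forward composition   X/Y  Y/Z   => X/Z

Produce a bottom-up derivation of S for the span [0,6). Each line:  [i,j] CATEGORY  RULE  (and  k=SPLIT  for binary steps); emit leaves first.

[0,1] NP  lex  "park"
[1,2] (NP/N)\NP  lex  "found"
[0,2] NP/N  <  k=1
[2,3] N  lex  "here"
[0,3] NP  >  k=2
[3,4] S  lex  "which"
[4,5] PP\S  lex  "often"
[3,5] PP  <  k=4
[5,6] (S\NP)\PP  lex  "under"
[3,6] S\NP  <  k=5
[0,6] S  <  k=3

[0,6] S   <
  [0,3] NP   >
    [0,2] NP/N   <
      [0,1] "park" : NP
      [1,2] "found" : (NP/N)\NP
    [2,3] "here" : N
  [3,6] S\NP   <
    [3,5] PP   <
      [3,4] "which" : S
      [4,5] "often" : PP\S
    [5,6] "under" : (S\NP)\PP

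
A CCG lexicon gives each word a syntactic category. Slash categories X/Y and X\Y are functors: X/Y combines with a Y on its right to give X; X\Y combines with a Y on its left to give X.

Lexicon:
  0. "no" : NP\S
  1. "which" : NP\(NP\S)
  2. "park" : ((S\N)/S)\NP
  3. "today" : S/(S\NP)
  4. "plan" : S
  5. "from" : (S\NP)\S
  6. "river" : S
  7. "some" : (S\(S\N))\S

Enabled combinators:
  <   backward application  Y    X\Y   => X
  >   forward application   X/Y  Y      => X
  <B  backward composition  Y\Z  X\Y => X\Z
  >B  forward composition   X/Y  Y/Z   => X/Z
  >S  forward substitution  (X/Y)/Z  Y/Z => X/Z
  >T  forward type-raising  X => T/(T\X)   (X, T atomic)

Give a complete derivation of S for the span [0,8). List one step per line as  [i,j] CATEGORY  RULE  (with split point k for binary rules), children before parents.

[0,8] S   <
  [0,6] S\N   >
    [0,3] (S\N)/S   <
      [0,2] NP   <
        [0,1] "no" : NP\S
        [1,2] "which" : NP\(NP\S)
      [2,3] "park" : ((S\N)/S)\NP
    [3,6] S   >
      [3,4] "today" : S/(S\NP)
      [4,6] S\NP   <
        [4,5] "plan" : S
        [5,6] "from" : (S\NP)\S
  [6,8] S\(S\N)   <
    [6,7] "river" : S
    [7,8] "some" : (S\(S\N))\S

[0,1] NP\S  lex  "no"
[1,2] NP\(NP\S)  lex  "which"
[0,2] NP  <  k=1
[2,3] ((S\N)/S)\NP  lex  "park"
[0,3] (S\N)/S  <  k=2
[3,4] S/(S\NP)  lex  "today"
[4,5] S  lex  "plan"
[5,6] (S\NP)\S  lex  "from"
[4,6] S\NP  <  k=5
[3,6] S  >  k=4
[0,6] S\N  >  k=3
[6,7] S  lex  "river"
[7,8] (S\(S\N))\S  lex  "some"
[6,8] S\(S\N)  <  k=7
[0,8] S  <  k=6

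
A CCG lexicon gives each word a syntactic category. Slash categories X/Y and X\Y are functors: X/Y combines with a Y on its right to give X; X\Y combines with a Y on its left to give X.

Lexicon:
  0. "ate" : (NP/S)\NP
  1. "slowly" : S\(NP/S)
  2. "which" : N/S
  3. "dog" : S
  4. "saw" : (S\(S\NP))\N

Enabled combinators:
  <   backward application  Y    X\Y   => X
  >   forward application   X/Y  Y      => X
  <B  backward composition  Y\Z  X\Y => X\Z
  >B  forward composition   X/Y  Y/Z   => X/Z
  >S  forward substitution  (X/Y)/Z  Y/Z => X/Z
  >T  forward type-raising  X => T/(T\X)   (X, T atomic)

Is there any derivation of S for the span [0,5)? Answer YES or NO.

YES

[0,5] S   <
  [0,2] S\NP   <B
    [0,1] "ate" : (NP/S)\NP
    [1,2] "slowly" : S\(NP/S)
  [2,5] S\(S\NP)   <
    [2,4] N   >
      [2,3] "which" : N/S
      [3,4] "dog" : S
    [4,5] "saw" : (S\(S\NP))\N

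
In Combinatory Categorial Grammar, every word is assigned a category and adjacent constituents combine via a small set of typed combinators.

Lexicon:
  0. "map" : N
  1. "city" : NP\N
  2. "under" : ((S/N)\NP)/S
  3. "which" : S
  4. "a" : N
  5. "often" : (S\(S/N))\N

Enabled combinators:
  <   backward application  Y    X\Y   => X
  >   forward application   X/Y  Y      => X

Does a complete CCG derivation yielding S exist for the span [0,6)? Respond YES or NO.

YES

[0,6] S   <
  [0,4] S/N   <
    [0,2] NP   <
      [0,1] "map" : N
      [1,2] "city" : NP\N
    [2,4] (S/N)\NP   >
      [2,3] "under" : ((S/N)\NP)/S
      [3,4] "which" : S
  [4,6] S\(S/N)   <
    [4,5] "a" : N
    [5,6] "often" : (S\(S/N))\N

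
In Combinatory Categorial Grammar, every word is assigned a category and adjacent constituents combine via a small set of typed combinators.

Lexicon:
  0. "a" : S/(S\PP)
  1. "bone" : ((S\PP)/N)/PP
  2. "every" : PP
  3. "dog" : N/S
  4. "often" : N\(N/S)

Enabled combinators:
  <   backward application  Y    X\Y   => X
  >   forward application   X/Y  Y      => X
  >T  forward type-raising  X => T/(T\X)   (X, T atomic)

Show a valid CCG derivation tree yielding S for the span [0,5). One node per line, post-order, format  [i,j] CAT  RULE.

[0,1] S/(S\PP)  lex  "a"
[1,2] ((S\PP)/N)/PP  lex  "bone"
[2,3] PP  lex  "every"
[1,3] (S\PP)/N  >  k=2
[3,4] N/S  lex  "dog"
[4,5] N\(N/S)  lex  "often"
[3,5] N  <  k=4
[1,5] S\PP  >  k=3
[0,5] S  >  k=1

[0,5] S   >
  [0,1] "a" : S/(S\PP)
  [1,5] S\PP   >
    [1,3] (S\PP)/N   >
      [1,2] "bone" : ((S\PP)/N)/PP
      [2,3] "every" : PP
    [3,5] N   <
      [3,4] "dog" : N/S
      [4,5] "often" : N\(N/S)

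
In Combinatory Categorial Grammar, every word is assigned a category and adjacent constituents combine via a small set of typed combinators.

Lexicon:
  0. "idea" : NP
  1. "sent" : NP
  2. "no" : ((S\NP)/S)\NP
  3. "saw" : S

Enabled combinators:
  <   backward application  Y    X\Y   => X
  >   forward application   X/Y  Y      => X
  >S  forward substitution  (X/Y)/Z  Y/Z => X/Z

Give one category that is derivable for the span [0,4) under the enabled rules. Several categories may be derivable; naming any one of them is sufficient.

S

[0,4] S   <
  [0,1] "idea" : NP
  [1,4] S\NP   >
    [1,3] (S\NP)/S   <
      [1,2] "sent" : NP
      [2,3] "no" : ((S\NP)/S)\NP
    [3,4] "saw" : S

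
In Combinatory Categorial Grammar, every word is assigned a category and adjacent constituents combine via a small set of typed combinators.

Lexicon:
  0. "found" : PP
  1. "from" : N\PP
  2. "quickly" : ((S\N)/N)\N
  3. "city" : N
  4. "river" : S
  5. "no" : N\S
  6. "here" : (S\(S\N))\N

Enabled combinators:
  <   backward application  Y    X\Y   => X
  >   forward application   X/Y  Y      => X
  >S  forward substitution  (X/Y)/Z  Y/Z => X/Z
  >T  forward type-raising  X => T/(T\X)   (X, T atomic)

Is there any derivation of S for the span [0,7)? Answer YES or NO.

[0,7] S   <
  [0,4] S\N   >
    [0,3] (S\N)/N   <
      [0,2] N   <
        [0,1] "found" : PP
        [1,2] "from" : N\PP
      [2,3] "quickly" : ((S\N)/N)\N
    [3,4] "city" : N
  [4,7] S\(S\N)   <
    [4,6] N   <
      [4,5] "river" : S
      [5,6] "no" : N\S
    [6,7] "here" : (S\(S\N))\N

YES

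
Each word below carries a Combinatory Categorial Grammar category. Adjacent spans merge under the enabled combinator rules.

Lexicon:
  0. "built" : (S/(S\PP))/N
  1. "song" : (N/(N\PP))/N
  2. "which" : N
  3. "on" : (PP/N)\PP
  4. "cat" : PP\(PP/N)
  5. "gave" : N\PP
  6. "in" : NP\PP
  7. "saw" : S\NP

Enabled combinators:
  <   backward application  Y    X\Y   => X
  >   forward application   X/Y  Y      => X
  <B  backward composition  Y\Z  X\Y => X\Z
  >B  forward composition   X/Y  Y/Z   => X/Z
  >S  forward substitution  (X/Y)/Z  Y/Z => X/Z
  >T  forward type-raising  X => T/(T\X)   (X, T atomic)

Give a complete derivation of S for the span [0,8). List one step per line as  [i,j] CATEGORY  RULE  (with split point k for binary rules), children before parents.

[0,8] S   >
  [0,6] S/(S\PP)   >
    [0,1] "built" : (S/(S\PP))/N
    [1,6] N   >
      [1,3] N/(N\PP)   >
        [1,2] "song" : (N/(N\PP))/N
        [2,3] "which" : N
      [3,6] N\PP   <B
        [3,5] PP\PP   <B
          [3,4] "on" : (PP/N)\PP
          [4,5] "cat" : PP\(PP/N)
        [5,6] "gave" : N\PP
  [6,8] S\PP   <B
    [6,7] "in" : NP\PP
    [7,8] "saw" : S\NP

[0,1] (S/(S\PP))/N  lex  "built"
[1,2] (N/(N\PP))/N  lex  "song"
[2,3] N  lex  "which"
[1,3] N/(N\PP)  >  k=2
[3,4] (PP/N)\PP  lex  "on"
[4,5] PP\(PP/N)  lex  "cat"
[3,5] PP\PP  <B  k=4
[5,6] N\PP  lex  "gave"
[3,6] N\PP  <B  k=5
[1,6] N  >  k=3
[0,6] S/(S\PP)  >  k=1
[6,7] NP\PP  lex  "in"
[7,8] S\NP  lex  "saw"
[6,8] S\PP  <B  k=7
[0,8] S  >  k=6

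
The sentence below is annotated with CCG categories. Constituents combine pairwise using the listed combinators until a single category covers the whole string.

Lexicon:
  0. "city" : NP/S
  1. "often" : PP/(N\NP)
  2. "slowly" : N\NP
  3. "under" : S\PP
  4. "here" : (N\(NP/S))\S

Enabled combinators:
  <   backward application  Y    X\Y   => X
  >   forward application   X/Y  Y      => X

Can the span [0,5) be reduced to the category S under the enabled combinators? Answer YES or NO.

NP/S PP/(N\NP) N\NP S\PP (N\(NP/S))\S
CKY chart[0,5] = {N}; S ∉ chart

NO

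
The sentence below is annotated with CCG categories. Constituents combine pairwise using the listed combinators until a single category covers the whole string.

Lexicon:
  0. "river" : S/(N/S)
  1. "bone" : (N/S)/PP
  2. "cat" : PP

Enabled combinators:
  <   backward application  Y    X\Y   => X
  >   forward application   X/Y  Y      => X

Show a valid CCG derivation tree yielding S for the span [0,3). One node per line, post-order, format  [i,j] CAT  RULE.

[0,1] S/(N/S)  lex  "river"
[1,2] (N/S)/PP  lex  "bone"
[2,3] PP  lex  "cat"
[1,3] N/S  >  k=2
[0,3] S  >  k=1

[0,3] S   >
  [0,1] "river" : S/(N/S)
  [1,3] N/S   >
    [1,2] "bone" : (N/S)/PP
    [2,3] "cat" : PP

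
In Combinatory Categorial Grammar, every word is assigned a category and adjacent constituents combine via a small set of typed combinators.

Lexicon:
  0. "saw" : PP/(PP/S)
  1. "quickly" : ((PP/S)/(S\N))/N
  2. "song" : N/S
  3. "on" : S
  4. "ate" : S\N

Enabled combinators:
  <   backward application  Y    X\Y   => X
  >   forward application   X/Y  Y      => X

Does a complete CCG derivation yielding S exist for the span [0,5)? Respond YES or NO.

PP/(PP/S) ((PP/S)/(S\N))/N N/S S S\N
CKY chart[0,5] = {PP}; S ∉ chart

NO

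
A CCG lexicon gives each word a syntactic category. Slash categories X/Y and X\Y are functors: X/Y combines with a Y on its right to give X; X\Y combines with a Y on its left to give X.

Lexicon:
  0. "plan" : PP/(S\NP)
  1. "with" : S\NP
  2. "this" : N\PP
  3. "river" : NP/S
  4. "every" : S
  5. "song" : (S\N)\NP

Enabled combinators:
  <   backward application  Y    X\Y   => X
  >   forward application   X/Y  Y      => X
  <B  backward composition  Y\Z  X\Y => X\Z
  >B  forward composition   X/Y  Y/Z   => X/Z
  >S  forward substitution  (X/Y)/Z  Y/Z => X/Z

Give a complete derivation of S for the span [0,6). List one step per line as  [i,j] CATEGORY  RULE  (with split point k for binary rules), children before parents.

[0,1] PP/(S\NP)  lex  "plan"
[1,2] S\NP  lex  "with"
[0,2] PP  >  k=1
[2,3] N\PP  lex  "this"
[0,3] N  <  k=2
[3,4] NP/S  lex  "river"
[4,5] S  lex  "every"
[3,5] NP  >  k=4
[5,6] (S\N)\NP  lex  "song"
[3,6] S\N  <  k=5
[0,6] S  <  k=3

[0,6] S   <
  [0,3] N   <
    [0,2] PP   >
      [0,1] "plan" : PP/(S\NP)
      [1,2] "with" : S\NP
    [2,3] "this" : N\PP
  [3,6] S\N   <
    [3,5] NP   >
      [3,4] "river" : NP/S
      [4,5] "every" : S
    [5,6] "song" : (S\N)\NP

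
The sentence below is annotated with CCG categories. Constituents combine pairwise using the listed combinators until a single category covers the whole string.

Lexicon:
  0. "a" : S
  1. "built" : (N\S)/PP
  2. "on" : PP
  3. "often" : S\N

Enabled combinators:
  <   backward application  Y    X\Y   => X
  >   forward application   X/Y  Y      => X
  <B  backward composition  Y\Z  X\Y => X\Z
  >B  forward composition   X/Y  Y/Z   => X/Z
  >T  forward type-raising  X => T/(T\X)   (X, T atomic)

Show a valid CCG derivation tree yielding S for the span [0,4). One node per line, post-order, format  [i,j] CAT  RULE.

[0,1] S  lex  "a"
[1,2] (N\S)/PP  lex  "built"
[2,3] PP  lex  "on"
[1,3] N\S  >  k=2
[0,3] N  <  k=1
[3,4] S\N  lex  "often"
[0,4] S  <  k=3

[0,4] S   <
  [0,3] N   <
    [0,1] "a" : S
    [1,3] N\S   >
      [1,2] "built" : (N\S)/PP
      [2,3] "on" : PP
  [3,4] "often" : S\N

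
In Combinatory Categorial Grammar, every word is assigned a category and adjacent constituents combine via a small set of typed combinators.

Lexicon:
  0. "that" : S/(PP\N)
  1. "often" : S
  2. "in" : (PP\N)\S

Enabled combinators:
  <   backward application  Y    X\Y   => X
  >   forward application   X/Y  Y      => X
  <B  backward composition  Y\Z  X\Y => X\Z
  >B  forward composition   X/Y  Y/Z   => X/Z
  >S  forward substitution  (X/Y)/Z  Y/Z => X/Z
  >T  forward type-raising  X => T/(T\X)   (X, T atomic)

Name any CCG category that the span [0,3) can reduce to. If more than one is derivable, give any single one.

[0,3] S   >
  [0,1] "that" : S/(PP\N)
  [1,3] PP\N   <
    [1,2] "often" : S
    [2,3] "in" : (PP\N)\S

S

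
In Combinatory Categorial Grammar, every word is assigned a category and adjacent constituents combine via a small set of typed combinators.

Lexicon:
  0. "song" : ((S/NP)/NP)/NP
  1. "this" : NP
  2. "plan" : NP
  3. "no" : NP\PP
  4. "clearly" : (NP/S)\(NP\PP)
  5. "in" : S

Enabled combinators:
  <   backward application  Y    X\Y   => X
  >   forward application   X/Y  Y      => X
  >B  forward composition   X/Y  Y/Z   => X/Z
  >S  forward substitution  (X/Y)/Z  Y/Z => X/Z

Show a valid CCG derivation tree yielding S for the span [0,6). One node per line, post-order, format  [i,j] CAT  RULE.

[0,6] S   >
  [0,3] S/NP   >
    [0,2] (S/NP)/NP   >
      [0,1] "song" : ((S/NP)/NP)/NP
      [1,2] "this" : NP
    [2,3] "plan" : NP
  [3,6] NP   >
    [3,5] NP/S   <
      [3,4] "no" : NP\PP
      [4,5] "clearly" : (NP/S)\(NP\PP)
    [5,6] "in" : S

[0,1] ((S/NP)/NP)/NP  lex  "song"
[1,2] NP  lex  "this"
[0,2] (S/NP)/NP  >  k=1
[2,3] NP  lex  "plan"
[0,3] S/NP  >  k=2
[3,4] NP\PP  lex  "no"
[4,5] (NP/S)\(NP\PP)  lex  "clearly"
[3,5] NP/S  <  k=4
[5,6] S  lex  "in"
[3,6] NP  >  k=5
[0,6] S  >  k=3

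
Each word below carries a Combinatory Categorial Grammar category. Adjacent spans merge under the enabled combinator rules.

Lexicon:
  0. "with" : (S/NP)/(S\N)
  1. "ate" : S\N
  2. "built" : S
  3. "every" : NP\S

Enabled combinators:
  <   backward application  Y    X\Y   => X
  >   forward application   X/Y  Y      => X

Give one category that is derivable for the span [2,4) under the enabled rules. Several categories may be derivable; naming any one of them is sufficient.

[0,4] S   >
  [0,2] S/NP   >
    [0,1] "with" : (S/NP)/(S\N)
    [1,2] "ate" : S\N
  [2,4] NP   <
    [2,3] "built" : S
    [3,4] "every" : NP\S

NP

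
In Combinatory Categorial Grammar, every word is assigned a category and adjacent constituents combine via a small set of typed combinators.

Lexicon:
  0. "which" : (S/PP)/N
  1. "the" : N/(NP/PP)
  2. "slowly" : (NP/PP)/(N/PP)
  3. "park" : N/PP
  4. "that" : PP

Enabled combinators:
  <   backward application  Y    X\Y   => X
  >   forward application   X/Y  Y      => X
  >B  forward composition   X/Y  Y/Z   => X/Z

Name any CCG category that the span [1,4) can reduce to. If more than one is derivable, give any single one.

N

[0,5] S   >
  [0,4] S/PP   >
    [0,1] "which" : (S/PP)/N
    [1,4] N   >
      [1,2] "the" : N/(NP/PP)
      [2,4] NP/PP   >
        [2,3] "slowly" : (NP/PP)/(N/PP)
        [3,4] "park" : N/PP
  [4,5] "that" : PP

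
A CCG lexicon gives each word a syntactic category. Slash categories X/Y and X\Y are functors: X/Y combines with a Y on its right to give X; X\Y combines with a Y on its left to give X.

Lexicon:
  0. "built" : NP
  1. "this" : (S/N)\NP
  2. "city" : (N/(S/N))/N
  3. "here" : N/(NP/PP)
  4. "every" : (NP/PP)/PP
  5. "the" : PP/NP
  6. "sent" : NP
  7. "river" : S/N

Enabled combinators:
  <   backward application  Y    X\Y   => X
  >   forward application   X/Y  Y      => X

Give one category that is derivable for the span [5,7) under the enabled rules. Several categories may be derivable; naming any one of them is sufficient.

PP

[0,8] S   >
  [0,2] S/N   <
    [0,1] "built" : NP
    [1,2] "this" : (S/N)\NP
  [2,8] N   >
    [2,7] N/(S/N)   >
      [2,3] "city" : (N/(S/N))/N
      [3,7] N   >
        [3,4] "here" : N/(NP/PP)
        [4,7] NP/PP   >
          [4,5] "every" : (NP/PP)/PP
          [5,7] PP   >
            [5,6] "the" : PP/NP
            [6,7] "sent" : NP
    [7,8] "river" : S/N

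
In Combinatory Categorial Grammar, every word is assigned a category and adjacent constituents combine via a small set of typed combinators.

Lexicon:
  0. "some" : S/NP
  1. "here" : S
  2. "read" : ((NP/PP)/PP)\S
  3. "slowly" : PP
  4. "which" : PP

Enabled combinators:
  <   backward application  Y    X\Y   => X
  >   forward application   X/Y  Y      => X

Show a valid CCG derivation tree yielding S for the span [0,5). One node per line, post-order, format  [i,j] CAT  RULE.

[0,1] S/NP  lex  "some"
[1,2] S  lex  "here"
[2,3] ((NP/PP)/PP)\S  lex  "read"
[1,3] (NP/PP)/PP  <  k=2
[3,4] PP  lex  "slowly"
[1,4] NP/PP  >  k=3
[4,5] PP  lex  "which"
[1,5] NP  >  k=4
[0,5] S  >  k=1

[0,5] S   >
  [0,1] "some" : S/NP
  [1,5] NP   >
    [1,4] NP/PP   >
      [1,3] (NP/PP)/PP   <
        [1,2] "here" : S
        [2,3] "read" : ((NP/PP)/PP)\S
      [3,4] "slowly" : PP
    [4,5] "which" : PP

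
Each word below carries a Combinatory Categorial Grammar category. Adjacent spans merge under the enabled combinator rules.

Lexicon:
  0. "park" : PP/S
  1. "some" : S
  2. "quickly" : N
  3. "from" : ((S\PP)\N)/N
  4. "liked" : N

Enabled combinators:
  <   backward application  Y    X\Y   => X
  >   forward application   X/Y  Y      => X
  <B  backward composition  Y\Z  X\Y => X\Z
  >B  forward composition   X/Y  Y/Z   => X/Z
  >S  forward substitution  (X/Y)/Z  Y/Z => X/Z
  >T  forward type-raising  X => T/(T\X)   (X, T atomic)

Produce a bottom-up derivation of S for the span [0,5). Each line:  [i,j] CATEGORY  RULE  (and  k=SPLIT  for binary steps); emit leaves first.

[0,5] S   <
  [0,2] PP   >
    [0,1] "park" : PP/S
    [1,2] "some" : S
  [2,5] S\PP   <
    [2,3] "quickly" : N
    [3,5] (S\PP)\N   >
      [3,4] "from" : ((S\PP)\N)/N
      [4,5] "liked" : N

[0,1] PP/S  lex  "park"
[1,2] S  lex  "some"
[0,2] PP  >  k=1
[2,3] N  lex  "quickly"
[3,4] ((S\PP)\N)/N  lex  "from"
[4,5] N  lex  "liked"
[3,5] (S\PP)\N  >  k=4
[2,5] S\PP  <  k=3
[0,5] S  <  k=2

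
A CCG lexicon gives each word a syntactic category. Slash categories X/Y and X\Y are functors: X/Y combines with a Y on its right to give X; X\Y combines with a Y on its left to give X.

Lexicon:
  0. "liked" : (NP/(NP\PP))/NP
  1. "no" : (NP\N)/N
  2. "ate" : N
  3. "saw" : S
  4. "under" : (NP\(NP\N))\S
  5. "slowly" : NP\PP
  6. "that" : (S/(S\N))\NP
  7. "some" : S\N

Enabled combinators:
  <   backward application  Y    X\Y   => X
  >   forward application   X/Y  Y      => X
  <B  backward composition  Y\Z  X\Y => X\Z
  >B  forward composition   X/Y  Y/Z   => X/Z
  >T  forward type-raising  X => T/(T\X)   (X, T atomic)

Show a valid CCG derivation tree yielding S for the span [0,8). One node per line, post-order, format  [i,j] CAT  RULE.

[0,1] (NP/(NP\PP))/NP  lex  "liked"
[1,2] (NP\N)/N  lex  "no"
[2,3] N  lex  "ate"
[1,3] NP\N  >  k=2
[3,4] S  lex  "saw"
[4,5] (NP\(NP\N))\S  lex  "under"
[3,5] NP\(NP\N)  <  k=4
[1,5] NP  <  k=3
[0,5] NP/(NP\PP)  >  k=1
[5,6] NP\PP  lex  "slowly"
[0,6] NP  >  k=5
[6,7] (S/(S\N))\NP  lex  "that"
[0,7] S/(S\N)  <  k=6
[7,8] S\N  lex  "some"
[0,8] S  >  k=7

[0,8] S   >
  [0,7] S/(S\N)   <
    [0,6] NP   >
      [0,5] NP/(NP\PP)   >
        [0,1] "liked" : (NP/(NP\PP))/NP
        [1,5] NP   <
          [1,3] NP\N   >
            [1,2] "no" : (NP\N)/N
            [2,3] "ate" : N
          [3,5] NP\(NP\N)   <
            [3,4] "saw" : S
            [4,5] "under" : (NP\(NP\N))\S
      [5,6] "slowly" : NP\PP
    [6,7] "that" : (S/(S\N))\NP
  [7,8] "some" : S\N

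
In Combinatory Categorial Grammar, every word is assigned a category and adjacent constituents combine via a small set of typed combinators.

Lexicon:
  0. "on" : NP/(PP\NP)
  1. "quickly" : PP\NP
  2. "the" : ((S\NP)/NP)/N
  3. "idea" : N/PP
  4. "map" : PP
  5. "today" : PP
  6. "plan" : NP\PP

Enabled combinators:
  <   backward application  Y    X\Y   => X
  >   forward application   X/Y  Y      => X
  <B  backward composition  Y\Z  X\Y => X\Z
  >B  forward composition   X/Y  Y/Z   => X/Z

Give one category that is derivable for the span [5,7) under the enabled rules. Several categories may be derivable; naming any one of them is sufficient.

[0,7] S   <
  [0,2] NP   >
    [0,1] "on" : NP/(PP\NP)
    [1,2] "quickly" : PP\NP
  [2,7] S\NP   >
    [2,5] (S\NP)/NP   >
      [2,3] "the" : ((S\NP)/NP)/N
      [3,5] N   >
        [3,4] "idea" : N/PP
        [4,5] "map" : PP
    [5,7] NP   <
      [5,6] "today" : PP
      [6,7] "plan" : NP\PP

NP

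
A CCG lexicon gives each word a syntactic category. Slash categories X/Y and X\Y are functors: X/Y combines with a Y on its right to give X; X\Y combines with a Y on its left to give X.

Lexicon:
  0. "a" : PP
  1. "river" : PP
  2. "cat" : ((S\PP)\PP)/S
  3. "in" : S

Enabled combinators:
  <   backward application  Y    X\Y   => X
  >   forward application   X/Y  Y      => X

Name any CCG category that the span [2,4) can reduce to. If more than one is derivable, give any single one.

(S\PP)\PP

[0,4] S   <
  [0,1] "a" : PP
  [1,4] S\PP   <
    [1,2] "river" : PP
    [2,4] (S\PP)\PP   >
      [2,3] "cat" : ((S\PP)\PP)/S
      [3,4] "in" : S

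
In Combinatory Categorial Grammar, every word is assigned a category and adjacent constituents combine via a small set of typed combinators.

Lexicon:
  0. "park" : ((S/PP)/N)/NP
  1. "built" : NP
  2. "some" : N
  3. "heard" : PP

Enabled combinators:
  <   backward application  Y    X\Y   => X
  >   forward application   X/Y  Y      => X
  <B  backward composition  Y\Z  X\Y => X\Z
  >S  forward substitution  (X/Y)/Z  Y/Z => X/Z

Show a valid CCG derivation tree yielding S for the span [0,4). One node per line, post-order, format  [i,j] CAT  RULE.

[0,1] ((S/PP)/N)/NP  lex  "park"
[1,2] NP  lex  "built"
[0,2] (S/PP)/N  >  k=1
[2,3] N  lex  "some"
[0,3] S/PP  >  k=2
[3,4] PP  lex  "heard"
[0,4] S  >  k=3

[0,4] S   >
  [0,3] S/PP   >
    [0,2] (S/PP)/N   >
      [0,1] "park" : ((S/PP)/N)/NP
      [1,2] "built" : NP
    [2,3] "some" : N
  [3,4] "heard" : PP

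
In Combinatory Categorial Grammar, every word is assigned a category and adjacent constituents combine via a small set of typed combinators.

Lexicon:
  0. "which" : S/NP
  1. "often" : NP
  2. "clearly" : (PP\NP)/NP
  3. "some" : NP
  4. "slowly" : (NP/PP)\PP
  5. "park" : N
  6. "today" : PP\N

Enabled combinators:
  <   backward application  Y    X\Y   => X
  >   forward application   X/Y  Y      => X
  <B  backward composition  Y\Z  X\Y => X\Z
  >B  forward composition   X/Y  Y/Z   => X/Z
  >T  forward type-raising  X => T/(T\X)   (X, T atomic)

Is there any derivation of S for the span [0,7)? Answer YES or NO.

[0,7] S   >
  [0,1] "which" : S/NP
  [1,7] NP   >
    [1,5] NP/PP   <
      [1,4] PP   >
        [1,2] PP/(PP\NP)   >T
          [1,2] "often" : NP
        [2,4] PP\NP   >
          [2,3] "clearly" : (PP\NP)/NP
          [3,4] "some" : NP
      [4,5] "slowly" : (NP/PP)\PP
    [5,7] PP   <
      [5,6] "park" : N
      [6,7] "today" : PP\N

YES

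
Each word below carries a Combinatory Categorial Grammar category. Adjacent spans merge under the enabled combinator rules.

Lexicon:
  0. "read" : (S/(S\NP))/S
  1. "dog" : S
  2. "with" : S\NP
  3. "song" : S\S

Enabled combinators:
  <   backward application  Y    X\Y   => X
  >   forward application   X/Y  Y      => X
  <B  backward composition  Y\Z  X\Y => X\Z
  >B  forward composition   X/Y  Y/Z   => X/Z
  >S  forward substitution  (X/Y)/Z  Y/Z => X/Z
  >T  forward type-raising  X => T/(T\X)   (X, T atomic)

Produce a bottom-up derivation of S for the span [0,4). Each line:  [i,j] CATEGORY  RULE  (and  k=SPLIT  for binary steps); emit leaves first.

[0,4] S   >
  [0,2] S/(S\NP)   >
    [0,1] "read" : (S/(S\NP))/S
    [1,2] "dog" : S
  [2,4] S\NP   <B
    [2,3] "with" : S\NP
    [3,4] "song" : S\S

[0,1] (S/(S\NP))/S  lex  "read"
[1,2] S  lex  "dog"
[0,2] S/(S\NP)  >  k=1
[2,3] S\NP  lex  "with"
[3,4] S\S  lex  "song"
[2,4] S\NP  <B  k=3
[0,4] S  >  k=2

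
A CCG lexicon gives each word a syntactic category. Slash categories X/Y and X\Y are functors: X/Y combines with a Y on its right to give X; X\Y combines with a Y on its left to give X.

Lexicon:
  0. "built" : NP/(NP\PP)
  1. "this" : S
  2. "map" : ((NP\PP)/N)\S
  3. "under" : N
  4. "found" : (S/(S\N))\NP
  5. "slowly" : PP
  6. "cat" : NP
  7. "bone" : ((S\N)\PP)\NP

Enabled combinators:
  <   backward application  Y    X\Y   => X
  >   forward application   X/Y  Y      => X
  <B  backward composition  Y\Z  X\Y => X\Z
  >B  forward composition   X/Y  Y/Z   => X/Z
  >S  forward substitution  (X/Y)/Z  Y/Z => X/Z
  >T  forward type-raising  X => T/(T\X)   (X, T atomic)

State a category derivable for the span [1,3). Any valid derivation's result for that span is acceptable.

[0,8] S   >
  [0,5] S/(S\N)   <
    [0,4] NP   >
      [0,1] "built" : NP/(NP\PP)
      [1,4] NP\PP   >
        [1,3] (NP\PP)/N   <
          [1,2] "this" : S
          [2,3] "map" : ((NP\PP)/N)\S
        [3,4] "under" : N
    [4,5] "found" : (S/(S\N))\NP
  [5,8] S\N   <
    [5,6] "slowly" : PP
    [6,8] (S\N)\PP   <
      [6,7] "cat" : NP
      [7,8] "bone" : ((S\N)\PP)\NP

(NP\PP)/N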